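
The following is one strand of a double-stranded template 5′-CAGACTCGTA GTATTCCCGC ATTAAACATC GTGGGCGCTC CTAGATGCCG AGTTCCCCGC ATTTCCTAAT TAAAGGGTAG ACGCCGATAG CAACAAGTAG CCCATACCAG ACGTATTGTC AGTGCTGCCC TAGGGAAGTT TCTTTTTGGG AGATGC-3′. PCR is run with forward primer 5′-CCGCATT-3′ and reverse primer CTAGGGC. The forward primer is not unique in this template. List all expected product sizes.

117 bp, 77 bp

The forward primer CCGCATT matches the top strand at positions 17–23, 57–63.
The reverse primer's reverse complement is GCCCTAG, matching at positions 127–133.
Each forward site pairs with the reverse site to give a product ending at position 133: sizes 117, 77 bp.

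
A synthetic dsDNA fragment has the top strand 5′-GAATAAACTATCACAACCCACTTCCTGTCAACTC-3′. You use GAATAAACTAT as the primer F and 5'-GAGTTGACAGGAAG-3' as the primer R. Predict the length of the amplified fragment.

The forward primer matches the template at positions 1–11.
Taking the reverse complement of GAGTTGACAGGAAG gives CTTCCTGTCAACTC, found at positions 21–34 on the template; the primer anneals here to the top strand with its 3' end pointing upstream.
Product length = (reverse-primer end) − (forward-primer start) + 1 = 34 − 1 + 1 = 34 bp.

34 bp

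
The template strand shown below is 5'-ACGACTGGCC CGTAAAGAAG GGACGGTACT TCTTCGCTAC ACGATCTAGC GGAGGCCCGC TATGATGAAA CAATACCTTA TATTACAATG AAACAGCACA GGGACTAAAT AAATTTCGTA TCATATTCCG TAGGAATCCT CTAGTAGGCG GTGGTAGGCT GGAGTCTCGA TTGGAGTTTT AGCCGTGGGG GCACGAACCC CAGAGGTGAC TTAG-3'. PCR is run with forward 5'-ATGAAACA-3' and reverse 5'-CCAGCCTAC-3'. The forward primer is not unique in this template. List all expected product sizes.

The forward primer ATGAAACA matches the top strand at positions 65–72, 88–95.
The reverse primer's reverse complement is GTAGGCTGG, matching at positions 154–162.
Each forward site pairs with the reverse site to give a product ending at position 162: sizes 98, 75 bp.

98 bp, 75 bp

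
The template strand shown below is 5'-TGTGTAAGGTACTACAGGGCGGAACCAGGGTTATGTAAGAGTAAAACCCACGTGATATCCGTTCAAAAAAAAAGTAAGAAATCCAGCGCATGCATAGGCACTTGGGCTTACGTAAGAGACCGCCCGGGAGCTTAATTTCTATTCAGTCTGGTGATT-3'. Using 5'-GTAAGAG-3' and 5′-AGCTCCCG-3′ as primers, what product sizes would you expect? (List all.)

98 bp, 21 bp

The forward primer GTAAGAG matches the top strand at positions 35–41, 112–118.
The reverse primer's reverse complement is CGGGAGCT, matching at positions 125–132.
Each forward site pairs with the reverse site to give a product ending at position 132: sizes 98, 21 bp.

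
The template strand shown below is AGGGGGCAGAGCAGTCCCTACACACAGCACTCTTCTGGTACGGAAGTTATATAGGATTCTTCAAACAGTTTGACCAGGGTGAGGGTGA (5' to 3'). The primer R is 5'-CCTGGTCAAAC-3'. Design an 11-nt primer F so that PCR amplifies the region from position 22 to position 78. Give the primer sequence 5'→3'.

The reverse primer's reverse complement GTTTGACCAGG matches the template at positions 68–78; the product starts at position 22.
The forward primer is identical to the top strand over positions 22–32: ACACAGCACTC.

5'-ACACAGCACTC-3'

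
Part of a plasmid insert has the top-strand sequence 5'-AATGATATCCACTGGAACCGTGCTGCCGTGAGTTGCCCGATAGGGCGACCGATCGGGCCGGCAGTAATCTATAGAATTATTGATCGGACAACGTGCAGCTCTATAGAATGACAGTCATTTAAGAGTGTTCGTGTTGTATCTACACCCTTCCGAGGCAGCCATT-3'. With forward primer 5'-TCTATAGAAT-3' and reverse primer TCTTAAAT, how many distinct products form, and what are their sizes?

Two products: 57 bp, 25 bp

The forward primer TCTATAGAAT matches the top strand at positions 68–77, 100–109.
The reverse primer's reverse complement is ATTTAAGA, matching at positions 117–124.
Each forward site pairs with the reverse site to give a product ending at position 124: sizes 57, 25 bp.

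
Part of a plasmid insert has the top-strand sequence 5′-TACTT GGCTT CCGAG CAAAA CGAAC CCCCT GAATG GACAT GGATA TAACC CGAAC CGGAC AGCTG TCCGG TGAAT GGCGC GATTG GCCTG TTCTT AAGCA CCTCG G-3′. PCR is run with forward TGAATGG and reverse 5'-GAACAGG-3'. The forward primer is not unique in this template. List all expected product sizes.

64 bp, 23 bp

The forward primer TGAATGG matches the top strand at positions 30–36, 71–77.
The reverse primer's reverse complement is CCTGTTC, matching at positions 87–93.
Each forward site pairs with the reverse site to give a product ending at position 93: sizes 64, 23 bp.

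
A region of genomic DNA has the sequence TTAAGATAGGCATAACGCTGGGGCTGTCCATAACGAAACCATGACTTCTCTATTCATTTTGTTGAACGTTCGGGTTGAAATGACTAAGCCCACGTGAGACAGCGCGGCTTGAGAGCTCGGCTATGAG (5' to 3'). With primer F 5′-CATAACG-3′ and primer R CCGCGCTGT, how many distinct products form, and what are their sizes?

Two products: 97 bp, 79 bp

The forward primer CATAACG matches the top strand at positions 11–17, 29–35.
The reverse primer's reverse complement is ACAGCGCGG, matching at positions 99–107.
Each forward site pairs with the reverse site to give a product ending at position 107: sizes 97, 79 bp.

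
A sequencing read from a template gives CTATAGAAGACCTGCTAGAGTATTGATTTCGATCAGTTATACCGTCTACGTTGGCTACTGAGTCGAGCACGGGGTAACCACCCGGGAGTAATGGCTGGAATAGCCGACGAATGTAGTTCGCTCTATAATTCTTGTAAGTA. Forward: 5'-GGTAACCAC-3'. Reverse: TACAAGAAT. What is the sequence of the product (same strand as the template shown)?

5'-GGTAACCACCCGGGAGTAATGGCTGGAATAGCCGACGAATGTAGTTCGCTCTATAATTCTTGTA-3'

The forward primer matches the template at positions 73–81.
Reverse complement of the reverse primer: ATTCTTGTA. This occurs on the top strand at positions 128–136.
The product is the template from position 73 through 136 (64 bp).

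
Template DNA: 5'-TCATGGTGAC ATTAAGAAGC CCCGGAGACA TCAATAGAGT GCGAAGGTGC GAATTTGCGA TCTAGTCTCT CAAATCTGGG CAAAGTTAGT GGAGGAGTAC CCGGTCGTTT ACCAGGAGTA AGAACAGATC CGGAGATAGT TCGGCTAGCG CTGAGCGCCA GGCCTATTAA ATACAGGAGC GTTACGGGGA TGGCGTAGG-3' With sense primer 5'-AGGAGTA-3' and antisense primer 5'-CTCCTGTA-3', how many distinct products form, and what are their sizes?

The forward primer AGGAGTA matches the top strand at positions 93–99, 114–120.
The reverse primer's reverse complement is TACAGGAG, matching at positions 172–179.
Each forward site pairs with the reverse site to give a product ending at position 179: sizes 87, 66 bp.

Two products: 87 bp, 66 bp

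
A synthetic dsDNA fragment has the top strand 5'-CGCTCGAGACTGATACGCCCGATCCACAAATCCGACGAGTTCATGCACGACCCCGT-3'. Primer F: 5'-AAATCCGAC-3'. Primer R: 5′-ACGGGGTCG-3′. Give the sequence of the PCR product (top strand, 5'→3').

5'-AAATCCGACGAGTTCATGCACGACCCCGT-3'

The forward primer matches the template at positions 28–36.
Reverse complement of the reverse primer: CGACCCCGT. This occurs on the top strand at positions 48–56.
The product is the template from position 28 through 56 (29 bp).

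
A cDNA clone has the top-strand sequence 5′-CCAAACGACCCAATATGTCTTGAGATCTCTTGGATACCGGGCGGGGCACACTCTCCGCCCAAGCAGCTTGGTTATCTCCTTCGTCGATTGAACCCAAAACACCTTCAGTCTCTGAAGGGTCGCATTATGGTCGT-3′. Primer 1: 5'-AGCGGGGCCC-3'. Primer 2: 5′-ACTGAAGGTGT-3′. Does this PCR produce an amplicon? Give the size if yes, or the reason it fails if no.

No product — primer 1 has no binding site in the template.

Primer 1 (AGCGGGGCCC) does not match the top strand, and its reverse complement GGGCCCCGCT does not match either.
With no annealing site for primer 1, no amplification occurs.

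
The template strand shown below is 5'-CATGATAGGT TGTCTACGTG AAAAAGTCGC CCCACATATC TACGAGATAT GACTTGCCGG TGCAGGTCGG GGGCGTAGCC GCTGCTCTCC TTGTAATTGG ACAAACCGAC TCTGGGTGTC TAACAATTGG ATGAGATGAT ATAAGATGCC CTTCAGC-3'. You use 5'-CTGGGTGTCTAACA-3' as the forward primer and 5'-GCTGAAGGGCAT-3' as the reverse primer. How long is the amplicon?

46 bp

Scanning the template, CTGGGTGTCTAACA occurs at positions 112–125; this primer anneals to the bottom strand there with its 3' end pointing downstream.
The reverse primer's reverse complement is ATGCCCTTCAGC, which matches the template at positions 146–157.
Product length = (reverse-primer end) − (forward-primer start) + 1 = 157 − 112 + 1 = 46 bp.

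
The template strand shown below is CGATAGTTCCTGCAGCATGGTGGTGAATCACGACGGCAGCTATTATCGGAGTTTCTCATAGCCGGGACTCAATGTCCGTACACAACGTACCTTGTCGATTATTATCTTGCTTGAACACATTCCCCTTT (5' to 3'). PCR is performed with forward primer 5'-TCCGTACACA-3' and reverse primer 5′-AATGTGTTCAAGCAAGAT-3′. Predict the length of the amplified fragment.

47 bp

Forward primer TCCGTACACA is found on the top strand at positions 75–84.
Taking the reverse complement of AATGTGTTCAAGCAAGAT gives ATCTTGCTTGAACACATT, found at positions 104–121 on the template; the primer anneals here to the top strand with its 3' end pointing upstream.
The product runs from position 75 to position 121, so its length is 121 − 75 + 1 = 47 bp.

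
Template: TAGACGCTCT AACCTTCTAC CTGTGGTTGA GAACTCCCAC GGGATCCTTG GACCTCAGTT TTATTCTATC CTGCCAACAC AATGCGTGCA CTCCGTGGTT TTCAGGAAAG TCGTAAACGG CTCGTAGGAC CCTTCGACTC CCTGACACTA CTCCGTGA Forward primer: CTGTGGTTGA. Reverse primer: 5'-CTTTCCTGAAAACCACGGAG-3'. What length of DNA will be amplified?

90 bp

The forward primer matches the template at positions 21–30.
Reverse complement of the reverse primer: CTCCGTGGTTTTCAGGAAAG. This occurs on the top strand at positions 91–110.
The product runs from position 21 to position 110, so its length is 110 − 21 + 1 = 90 bp.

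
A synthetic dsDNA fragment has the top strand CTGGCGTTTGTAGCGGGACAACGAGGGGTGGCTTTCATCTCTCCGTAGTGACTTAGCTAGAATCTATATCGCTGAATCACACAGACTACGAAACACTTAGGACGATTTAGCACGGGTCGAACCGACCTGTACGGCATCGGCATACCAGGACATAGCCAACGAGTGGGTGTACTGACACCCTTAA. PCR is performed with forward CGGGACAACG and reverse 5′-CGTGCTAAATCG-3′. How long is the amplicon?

101 bp

Scanning the template, CGGGACAACG occurs at positions 14–23; this primer anneals to the bottom strand there with its 3' end pointing downstream.
The reverse primer's reverse complement is CGATTTAGCACG, which matches the template at positions 103–114.
Amplicon spans positions 14–114: 101 bp.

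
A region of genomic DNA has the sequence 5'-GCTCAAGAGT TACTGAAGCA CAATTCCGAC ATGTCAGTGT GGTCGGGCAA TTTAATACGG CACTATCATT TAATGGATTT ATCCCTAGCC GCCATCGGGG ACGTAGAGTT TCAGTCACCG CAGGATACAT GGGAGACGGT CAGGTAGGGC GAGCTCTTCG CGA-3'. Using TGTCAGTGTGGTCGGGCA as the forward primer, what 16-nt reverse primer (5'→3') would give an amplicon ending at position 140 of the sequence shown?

5'-ACCGTCTCCCATGTAT-3'

The forward primer binds at positions 32–49; the product's 3' end on the top strand is position 140.
The reverse primer anneals to the top strand over positions 125–140, i.e. to ATACATGGGAGACGGT.
Its sequence written 5'→3' is the reverse complement: ACCGTCTCCCATGTAT.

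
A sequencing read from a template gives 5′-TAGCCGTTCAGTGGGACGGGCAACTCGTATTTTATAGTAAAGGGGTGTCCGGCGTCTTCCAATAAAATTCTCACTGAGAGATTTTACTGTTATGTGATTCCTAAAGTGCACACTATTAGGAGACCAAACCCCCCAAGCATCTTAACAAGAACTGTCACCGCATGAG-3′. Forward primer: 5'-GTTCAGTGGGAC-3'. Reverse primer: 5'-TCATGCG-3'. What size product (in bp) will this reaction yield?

Scanning the template, GTTCAGTGGGAC occurs at positions 6–17; this primer anneals to the bottom strand there with its 3' end pointing downstream.
Reverse complement of the reverse primer: CGCATGA. This occurs on the top strand at positions 159–165.
Amplicon spans positions 6–165: 160 bp.

160 bp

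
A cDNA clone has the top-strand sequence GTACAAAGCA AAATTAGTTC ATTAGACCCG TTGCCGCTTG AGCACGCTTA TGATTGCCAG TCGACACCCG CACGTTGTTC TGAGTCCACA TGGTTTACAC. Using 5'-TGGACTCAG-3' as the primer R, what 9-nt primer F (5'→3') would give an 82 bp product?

The reverse primer's reverse complement CTGAGTCCA matches the template at positions 80–88, so the product ends at position 88.
An 82 bp product then starts at position 88 − 82 + 1 = 7.
The forward primer is identical to the top strand there: AGCAAAATT.

5'-AGCAAAATT-3'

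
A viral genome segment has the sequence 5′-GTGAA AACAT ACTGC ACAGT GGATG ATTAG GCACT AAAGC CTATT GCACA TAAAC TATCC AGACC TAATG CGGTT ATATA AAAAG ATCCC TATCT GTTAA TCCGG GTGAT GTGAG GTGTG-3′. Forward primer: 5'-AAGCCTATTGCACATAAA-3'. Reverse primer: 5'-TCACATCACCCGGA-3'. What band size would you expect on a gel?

Scanning the template, AAGCCTATTGCACATAAA occurs at positions 37–54; this primer anneals to the bottom strand there with its 3' end pointing downstream.
The reverse primer's reverse complement is TCCGGGTGATGTGA, which matches the template at positions 101–114.
The product runs from position 37 to position 114, so its length is 114 − 37 + 1 = 78 bp.

78 bp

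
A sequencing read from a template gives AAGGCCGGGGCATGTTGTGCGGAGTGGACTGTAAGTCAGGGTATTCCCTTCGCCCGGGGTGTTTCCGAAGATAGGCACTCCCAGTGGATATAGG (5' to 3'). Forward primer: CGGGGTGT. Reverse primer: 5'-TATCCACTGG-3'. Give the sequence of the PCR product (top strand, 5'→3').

5'-CGGGGTGTTTCCGAAGATAGGCACTCCCAGTGGATA-3'

Forward primer CGGGGTGT is found on the top strand at positions 55–62.
Reverse complement of the reverse primer: CCAGTGGATA. This occurs on the top strand at positions 81–90.
The product is the template from position 55 through 90 (36 bp).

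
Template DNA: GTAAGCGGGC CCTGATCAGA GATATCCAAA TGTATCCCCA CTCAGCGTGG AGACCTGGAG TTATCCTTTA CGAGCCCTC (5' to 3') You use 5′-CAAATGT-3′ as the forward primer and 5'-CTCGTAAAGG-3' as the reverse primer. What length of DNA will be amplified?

Forward primer CAAATGT is found on the top strand at positions 27–33.
The reverse primer's reverse complement is CCTTTACGAG, which matches the template at positions 65–74.
The product runs from position 27 to position 74, so its length is 74 − 27 + 1 = 48 bp.

48 bp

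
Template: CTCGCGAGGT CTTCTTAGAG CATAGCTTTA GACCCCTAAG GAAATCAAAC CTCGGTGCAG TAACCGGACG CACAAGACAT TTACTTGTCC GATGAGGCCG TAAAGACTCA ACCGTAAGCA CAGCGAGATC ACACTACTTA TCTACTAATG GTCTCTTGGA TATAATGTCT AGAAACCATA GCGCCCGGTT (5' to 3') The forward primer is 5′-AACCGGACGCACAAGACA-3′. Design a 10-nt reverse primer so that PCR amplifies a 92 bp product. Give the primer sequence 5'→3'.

The forward primer binds at positions 62–79, so a 92 bp product ends at position 62 + 92 − 1 = 153.
The reverse primer anneals to the top strand over positions 144–153, i.e. to ACTAATGGTC.
Its sequence written 5'→3' is the reverse complement: GACCATTAGT.

5'-GACCATTAGT-3'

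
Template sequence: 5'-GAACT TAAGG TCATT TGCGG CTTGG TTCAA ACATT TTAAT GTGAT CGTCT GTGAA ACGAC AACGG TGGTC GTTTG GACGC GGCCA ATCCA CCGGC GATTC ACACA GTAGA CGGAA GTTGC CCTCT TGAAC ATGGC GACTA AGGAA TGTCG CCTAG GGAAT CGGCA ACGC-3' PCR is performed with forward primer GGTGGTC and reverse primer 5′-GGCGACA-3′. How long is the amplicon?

89 bp

The forward primer matches the template at positions 64–70.
The reverse primer's reverse complement is TGTCGCC, which matches the template at positions 146–152.
The product runs from position 64 to position 152, so its length is 152 − 64 + 1 = 89 bp.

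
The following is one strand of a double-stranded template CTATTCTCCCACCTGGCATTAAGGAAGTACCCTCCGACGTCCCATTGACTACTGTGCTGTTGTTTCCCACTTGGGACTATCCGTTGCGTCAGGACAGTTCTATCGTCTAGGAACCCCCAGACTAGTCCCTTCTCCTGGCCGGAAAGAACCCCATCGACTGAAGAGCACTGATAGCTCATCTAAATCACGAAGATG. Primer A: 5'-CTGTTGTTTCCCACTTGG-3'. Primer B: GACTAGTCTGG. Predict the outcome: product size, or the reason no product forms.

Yes — a 71 bp product.

Primer A (CTGTTGTTTCCCACTTGG) matches the top strand at positions 57–74; it acts as a forward primer.
Primer B's reverse complement is CCAGACTAGTC, matching the top strand at positions 117–127; it acts as a reverse primer.
The 3' ends face each other across positions 57–127, giving a 71 bp product.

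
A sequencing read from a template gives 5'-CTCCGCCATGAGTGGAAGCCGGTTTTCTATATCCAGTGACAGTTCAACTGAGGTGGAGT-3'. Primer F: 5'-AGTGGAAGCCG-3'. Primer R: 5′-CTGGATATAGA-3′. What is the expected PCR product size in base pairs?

The forward primer matches the template at positions 11–21.
Taking the reverse complement of CTGGATATAGA gives TCTATATCCAG, found at positions 26–36 on the template; the primer anneals here to the top strand with its 3' end pointing upstream.
Product length = (reverse-primer end) − (forward-primer start) + 1 = 36 − 11 + 1 = 26 bp.

26 bp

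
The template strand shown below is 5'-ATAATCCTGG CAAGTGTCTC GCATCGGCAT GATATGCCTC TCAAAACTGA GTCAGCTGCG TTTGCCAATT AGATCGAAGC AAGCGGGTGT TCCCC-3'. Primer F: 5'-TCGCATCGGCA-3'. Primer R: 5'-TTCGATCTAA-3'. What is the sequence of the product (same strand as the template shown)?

Scanning the template, TCGCATCGGCA occurs at positions 19–29; this primer anneals to the bottom strand there with its 3' end pointing downstream.
Reverse complement of the reverse primer: TTAGATCGAA. This occurs on the top strand at positions 69–78.
The product is the template from position 19 through 78 (60 bp).

5'-TCGCATCGGCATGATATGCCTCTCAAAACTGAGTCAGCTGCGTTTGCCAATTAGATCGAA-3'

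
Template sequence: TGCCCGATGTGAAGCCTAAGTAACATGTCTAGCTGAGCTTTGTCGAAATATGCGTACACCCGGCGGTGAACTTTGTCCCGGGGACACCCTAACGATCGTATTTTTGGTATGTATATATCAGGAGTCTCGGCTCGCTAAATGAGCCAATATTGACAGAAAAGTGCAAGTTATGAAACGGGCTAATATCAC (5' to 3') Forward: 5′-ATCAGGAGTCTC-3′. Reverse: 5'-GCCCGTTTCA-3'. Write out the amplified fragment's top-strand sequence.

Forward primer ATCAGGAGTCTC is found on the top strand at positions 117–128.
Taking the reverse complement of GCCCGTTTCA gives TGAAACGGGC, found at positions 171–180 on the template; the primer anneals here to the top strand with its 3' end pointing upstream.
The product is the template from position 117 through 180 (64 bp).

5'-ATCAGGAGTCTCGGCTCGCTAAATGAGCCAATATTGACAGAAAAGTGCAAGTTATGAAACGGGC-3'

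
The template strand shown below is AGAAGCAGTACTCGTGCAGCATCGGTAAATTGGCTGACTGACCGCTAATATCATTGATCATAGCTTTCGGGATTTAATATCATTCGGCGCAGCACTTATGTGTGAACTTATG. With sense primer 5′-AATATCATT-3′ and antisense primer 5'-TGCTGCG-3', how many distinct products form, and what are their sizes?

The forward primer AATATCATT matches the top strand at positions 47–55, 76–84.
The reverse primer's reverse complement is CGCAGCA, matching at positions 88–94.
Each forward site pairs with the reverse site to give a product ending at position 94: sizes 48, 19 bp.

Two products: 48 bp, 19 bp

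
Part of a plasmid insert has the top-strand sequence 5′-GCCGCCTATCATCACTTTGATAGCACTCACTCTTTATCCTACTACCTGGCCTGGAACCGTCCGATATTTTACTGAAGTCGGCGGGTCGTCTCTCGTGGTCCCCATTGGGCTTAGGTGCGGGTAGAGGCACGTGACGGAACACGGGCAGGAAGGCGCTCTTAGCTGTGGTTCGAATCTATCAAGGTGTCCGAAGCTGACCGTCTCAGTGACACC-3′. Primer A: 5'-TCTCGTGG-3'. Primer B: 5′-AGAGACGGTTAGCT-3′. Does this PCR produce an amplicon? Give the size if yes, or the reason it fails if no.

No product — primer B has no binding site in the template.

Primer B (AGAGACGGTTAGCT) does not match the top strand, and its reverse complement AGCTAACCGTCTCT does not match either.
With no annealing site for primer B, no amplification occurs.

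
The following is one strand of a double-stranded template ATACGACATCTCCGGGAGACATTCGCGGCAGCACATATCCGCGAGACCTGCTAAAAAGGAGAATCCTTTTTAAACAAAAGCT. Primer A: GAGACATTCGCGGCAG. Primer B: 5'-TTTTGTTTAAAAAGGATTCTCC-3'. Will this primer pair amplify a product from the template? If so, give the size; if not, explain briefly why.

Primer A (GAGACATTCGCGGCAG) matches the top strand at positions 16–31; it acts as a forward primer.
Primer B's reverse complement is GGAGAATCCTTTTTAAACAAAA, matching the top strand at positions 58–79; it acts as a reverse primer.
The 3' ends face each other across positions 16–79, giving a 64 bp product.

Yes — a 64 bp product.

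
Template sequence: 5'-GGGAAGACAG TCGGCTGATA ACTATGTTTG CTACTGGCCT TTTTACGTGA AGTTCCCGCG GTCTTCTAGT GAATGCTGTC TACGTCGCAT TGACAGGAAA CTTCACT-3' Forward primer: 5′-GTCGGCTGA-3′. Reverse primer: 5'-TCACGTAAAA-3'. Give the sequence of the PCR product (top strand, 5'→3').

5'-GTCGGCTGATAACTATGTTTGCTACTGGCCTTTTTACGTGA-3'

The forward primer matches the template at positions 10–18.
The reverse primer's reverse complement is TTTTACGTGA, which matches the template at positions 41–50.
The product is the template from position 10 through 50 (41 bp).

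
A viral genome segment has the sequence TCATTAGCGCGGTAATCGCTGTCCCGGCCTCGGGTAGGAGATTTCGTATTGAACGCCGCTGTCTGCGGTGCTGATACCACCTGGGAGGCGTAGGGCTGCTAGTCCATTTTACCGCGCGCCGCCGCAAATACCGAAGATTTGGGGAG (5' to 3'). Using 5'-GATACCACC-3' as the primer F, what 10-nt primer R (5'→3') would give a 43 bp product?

The forward primer binds at positions 73–81, so a 43 bp product ends at position 73 + 43 − 1 = 115.
The reverse primer anneals to the top strand over positions 106–115, i.e. to ATTTTACCGC.
Its sequence written 5'→3' is the reverse complement: GCGGTAAAAT.

5'-GCGGTAAAAT-3'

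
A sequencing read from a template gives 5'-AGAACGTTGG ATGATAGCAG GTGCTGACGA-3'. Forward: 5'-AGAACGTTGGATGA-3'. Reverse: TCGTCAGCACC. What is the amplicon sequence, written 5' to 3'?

5'-AGAACGTTGGATGATAGCAGGTGCTGACGA-3'

Scanning the template, AGAACGTTGGATGA occurs at positions 1–14; this primer anneals to the bottom strand there with its 3' end pointing downstream.
Reverse complement of the reverse primer: GGTGCTGACGA. This occurs on the top strand at positions 20–30.
The product is the template from position 1 through 30 (30 bp).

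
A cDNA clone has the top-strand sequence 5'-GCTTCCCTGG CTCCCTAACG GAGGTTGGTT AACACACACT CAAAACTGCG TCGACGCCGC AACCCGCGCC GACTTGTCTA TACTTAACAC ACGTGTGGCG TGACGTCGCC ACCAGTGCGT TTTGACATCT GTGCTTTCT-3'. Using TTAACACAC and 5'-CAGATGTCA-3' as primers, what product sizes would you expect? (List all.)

103 bp, 48 bp

The forward primer TTAACACAC matches the top strand at positions 29–37, 84–92.
The reverse primer's reverse complement is TGACATCTG, matching at positions 123–131.
Each forward site pairs with the reverse site to give a product ending at position 131: sizes 103, 48 bp.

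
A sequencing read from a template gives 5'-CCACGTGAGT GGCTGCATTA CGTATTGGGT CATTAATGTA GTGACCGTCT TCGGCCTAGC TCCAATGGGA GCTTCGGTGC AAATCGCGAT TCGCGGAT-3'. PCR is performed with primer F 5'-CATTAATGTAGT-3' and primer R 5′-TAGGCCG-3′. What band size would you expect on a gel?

The forward primer matches the template at positions 31–42.
The reverse primer's reverse complement is CGGCCTA, which matches the template at positions 52–58.
Amplicon spans positions 31–58: 28 bp.

28 bp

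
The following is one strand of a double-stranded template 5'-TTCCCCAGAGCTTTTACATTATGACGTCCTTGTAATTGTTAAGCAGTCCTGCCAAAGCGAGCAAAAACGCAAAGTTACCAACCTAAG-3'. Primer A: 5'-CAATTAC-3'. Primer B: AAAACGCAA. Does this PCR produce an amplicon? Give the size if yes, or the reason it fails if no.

Primer A (CAATTAC) has reverse complement GTAATTG, which matches the top strand at positions 32–38; primer A anneals to the top strand there with its 3' end pointing upstream toward position 32.
Primer B (AAAACGCAA) matches the top strand directly at positions 64–72; it anneals to the bottom strand with its 3' end pointing downstream toward position 72.
The 3' ends diverge (primer A extends toward position 1, primer B toward position 87), so the primers never converge on a shared product.

No product — the primers' 3' ends point away from each other.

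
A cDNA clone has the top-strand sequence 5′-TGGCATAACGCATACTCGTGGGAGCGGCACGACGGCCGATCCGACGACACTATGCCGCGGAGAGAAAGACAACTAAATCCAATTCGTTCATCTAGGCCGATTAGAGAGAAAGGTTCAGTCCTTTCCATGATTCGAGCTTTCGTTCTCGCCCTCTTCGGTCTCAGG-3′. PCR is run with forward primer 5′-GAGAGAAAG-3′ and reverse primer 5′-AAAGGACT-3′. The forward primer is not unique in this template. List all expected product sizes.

65 bp, 21 bp

The forward primer GAGAGAAAG matches the top strand at positions 60–68, 104–112.
The reverse primer's reverse complement is AGTCCTTT, matching at positions 117–124.
Each forward site pairs with the reverse site to give a product ending at position 124: sizes 65, 21 bp.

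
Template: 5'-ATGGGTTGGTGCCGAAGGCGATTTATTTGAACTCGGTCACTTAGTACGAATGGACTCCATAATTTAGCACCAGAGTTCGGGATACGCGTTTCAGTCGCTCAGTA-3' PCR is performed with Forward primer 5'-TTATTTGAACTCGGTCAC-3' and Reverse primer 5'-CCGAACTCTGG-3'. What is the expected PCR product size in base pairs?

58 bp

The forward primer matches the template at positions 23–40.
Reverse complement of the reverse primer: CCAGAGTTCGG. This occurs on the top strand at positions 70–80.
Amplicon spans positions 23–80: 58 bp.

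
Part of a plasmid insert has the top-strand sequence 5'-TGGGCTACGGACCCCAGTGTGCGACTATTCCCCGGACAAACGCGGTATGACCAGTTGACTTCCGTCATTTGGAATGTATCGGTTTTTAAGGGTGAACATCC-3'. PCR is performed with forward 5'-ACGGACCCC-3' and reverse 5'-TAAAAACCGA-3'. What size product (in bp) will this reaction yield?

Scanning the template, ACGGACCCC occurs at positions 7–15; this primer anneals to the bottom strand there with its 3' end pointing downstream.
Reverse complement of the reverse primer: TCGGTTTTTA. This occurs on the top strand at positions 79–88.
Product length = (reverse-primer end) − (forward-primer start) + 1 = 88 − 7 + 1 = 82 bp.

82 bp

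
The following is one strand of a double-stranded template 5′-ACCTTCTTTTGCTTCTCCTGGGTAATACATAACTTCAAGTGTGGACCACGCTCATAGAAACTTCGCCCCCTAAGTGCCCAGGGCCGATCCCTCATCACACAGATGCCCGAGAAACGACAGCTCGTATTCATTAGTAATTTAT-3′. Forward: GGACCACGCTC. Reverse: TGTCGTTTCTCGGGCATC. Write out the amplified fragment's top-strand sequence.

Forward primer GGACCACGCTC is found on the top strand at positions 43–53.
The reverse primer's reverse complement is GATGCCCGAGAAACGACA, which matches the template at positions 102–119.
The product is the template from position 43 through 119 (77 bp).

5'-GGACCACGCTCATAGAAACTTCGCCCCCTAAGTGCCCAGGGCCGATCCCTCATCACACAGATGCCCGAGAAACGACA-3'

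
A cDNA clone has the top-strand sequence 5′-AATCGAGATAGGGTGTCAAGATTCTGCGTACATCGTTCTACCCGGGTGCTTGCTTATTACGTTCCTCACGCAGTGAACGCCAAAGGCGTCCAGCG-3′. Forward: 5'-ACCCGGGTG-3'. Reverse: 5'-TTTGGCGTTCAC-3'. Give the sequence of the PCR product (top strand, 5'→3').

5'-ACCCGGGTGCTTGCTTATTACGTTCCTCACGCAGTGAACGCCAAA-3'

The forward primer matches the template at positions 40–48.
The reverse primer's reverse complement is GTGAACGCCAAA, which matches the template at positions 73–84.
The product is the template from position 40 through 84 (45 bp).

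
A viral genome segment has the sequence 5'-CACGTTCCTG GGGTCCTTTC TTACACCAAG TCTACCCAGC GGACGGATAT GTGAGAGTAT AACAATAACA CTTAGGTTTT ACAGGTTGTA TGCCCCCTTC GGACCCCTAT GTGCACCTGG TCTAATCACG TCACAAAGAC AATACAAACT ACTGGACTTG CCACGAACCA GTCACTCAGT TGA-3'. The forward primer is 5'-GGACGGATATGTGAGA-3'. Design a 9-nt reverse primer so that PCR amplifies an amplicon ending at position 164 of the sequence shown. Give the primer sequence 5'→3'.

5'-GTGGCAAGT-3'

The forward primer binds at positions 41–56; the product's 3' end on the top strand is position 164.
The reverse primer anneals to the top strand over positions 156–164, i.e. to ACTTGCCAC.
Its sequence written 5'→3' is the reverse complement: GTGGCAAGT.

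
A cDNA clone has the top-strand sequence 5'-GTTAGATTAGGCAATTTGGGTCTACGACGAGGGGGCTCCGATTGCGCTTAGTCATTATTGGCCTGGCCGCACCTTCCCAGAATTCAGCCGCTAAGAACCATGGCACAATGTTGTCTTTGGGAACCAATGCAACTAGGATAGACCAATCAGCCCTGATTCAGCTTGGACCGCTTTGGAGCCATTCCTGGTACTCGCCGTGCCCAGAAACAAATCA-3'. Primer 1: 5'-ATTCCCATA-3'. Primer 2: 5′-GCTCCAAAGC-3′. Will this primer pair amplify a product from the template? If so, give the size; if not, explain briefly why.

No product — primer 1 has no binding site in the template.

Primer 1 (ATTCCCATA) does not match the top strand, and its reverse complement TATGGGAAT does not match either.
With no annealing site for primer 1, no amplification occurs.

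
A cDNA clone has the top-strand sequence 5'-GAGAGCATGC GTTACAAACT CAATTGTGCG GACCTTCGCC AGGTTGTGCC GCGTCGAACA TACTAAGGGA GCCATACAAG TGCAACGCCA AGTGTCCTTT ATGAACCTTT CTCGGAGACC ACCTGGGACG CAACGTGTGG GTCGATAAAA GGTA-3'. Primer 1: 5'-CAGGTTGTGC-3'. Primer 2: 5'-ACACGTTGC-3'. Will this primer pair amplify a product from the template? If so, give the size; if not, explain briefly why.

Yes — a 99 bp product.

Primer 1 (CAGGTTGTGC) matches the top strand at positions 40–49; it acts as a forward primer.
Primer 2's reverse complement is GCAACGTGT, matching the top strand at positions 130–138; it acts as a reverse primer.
The 3' ends face each other across positions 40–138, giving a 99 bp product.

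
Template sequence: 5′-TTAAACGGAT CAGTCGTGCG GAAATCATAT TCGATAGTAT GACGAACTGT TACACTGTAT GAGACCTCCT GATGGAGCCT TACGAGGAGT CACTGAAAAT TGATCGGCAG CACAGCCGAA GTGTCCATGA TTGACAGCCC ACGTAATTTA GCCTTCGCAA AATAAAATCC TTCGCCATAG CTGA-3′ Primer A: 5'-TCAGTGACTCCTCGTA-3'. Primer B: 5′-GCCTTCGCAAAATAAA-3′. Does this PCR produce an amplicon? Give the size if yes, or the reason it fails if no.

No product — the primers' 3' ends point away from each other.

Primer A (TCAGTGACTCCTCGTA) has reverse complement TACGAGGAGTCACTGA, which matches the top strand at positions 81–96; primer A anneals to the top strand there with its 3' end pointing upstream toward position 81.
Primer B (GCCTTCGCAAAATAAA) matches the top strand directly at positions 151–166; it anneals to the bottom strand with its 3' end pointing downstream toward position 166.
The 3' ends diverge (primer A extends toward position 1, primer B toward position 184), so the primers never converge on a shared product.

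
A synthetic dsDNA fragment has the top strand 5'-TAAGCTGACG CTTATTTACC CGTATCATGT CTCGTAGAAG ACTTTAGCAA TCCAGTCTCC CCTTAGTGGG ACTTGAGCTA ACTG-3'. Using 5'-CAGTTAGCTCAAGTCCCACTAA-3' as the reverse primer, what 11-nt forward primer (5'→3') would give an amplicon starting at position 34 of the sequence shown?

The reverse primer's reverse complement TTAGTGGGACTTGAGCTAACTG matches the template at positions 63–84; the product starts at position 34.
The forward primer is identical to the top strand over positions 34–44: GTAGAAGACTT.

5'-GTAGAAGACTT-3'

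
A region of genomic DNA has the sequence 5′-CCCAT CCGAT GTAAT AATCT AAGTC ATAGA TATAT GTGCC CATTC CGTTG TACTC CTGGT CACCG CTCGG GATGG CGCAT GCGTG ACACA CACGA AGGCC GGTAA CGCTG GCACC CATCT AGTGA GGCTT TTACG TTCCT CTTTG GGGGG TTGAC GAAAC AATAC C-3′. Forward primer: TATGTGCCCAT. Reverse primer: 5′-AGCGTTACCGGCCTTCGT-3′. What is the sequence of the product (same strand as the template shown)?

5'-TATGTGCCCATTCCGTTGTACTCCTGGTCACCGCTCGGGATGGCGCATGCGTGACACACACGAAGGCCGGTAACGCT-3'

Scanning the template, TATGTGCCCAT occurs at positions 33–43; this primer anneals to the bottom strand there with its 3' end pointing downstream.
Taking the reverse complement of AGCGTTACCGGCCTTCGT gives ACGAAGGCCGGTAACGCT, found at positions 92–109 on the template; the primer anneals here to the top strand with its 3' end pointing upstream.
The product is the template from position 33 through 109 (77 bp).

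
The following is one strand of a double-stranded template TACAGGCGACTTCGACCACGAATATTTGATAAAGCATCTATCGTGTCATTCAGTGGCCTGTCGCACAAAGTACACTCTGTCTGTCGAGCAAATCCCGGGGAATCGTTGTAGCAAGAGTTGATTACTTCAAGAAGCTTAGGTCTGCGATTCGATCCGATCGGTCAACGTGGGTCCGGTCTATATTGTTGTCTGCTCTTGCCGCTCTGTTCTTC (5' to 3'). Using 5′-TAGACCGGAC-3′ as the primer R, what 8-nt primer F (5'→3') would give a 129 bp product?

The reverse primer's reverse complement GTCCGGTCTA matches the template at positions 171–180, so the product ends at position 180.
A 129 bp product then starts at position 180 − 129 + 1 = 52.
The forward primer is identical to the top strand there: AGTGGCCT.

5'-AGTGGCCT-3'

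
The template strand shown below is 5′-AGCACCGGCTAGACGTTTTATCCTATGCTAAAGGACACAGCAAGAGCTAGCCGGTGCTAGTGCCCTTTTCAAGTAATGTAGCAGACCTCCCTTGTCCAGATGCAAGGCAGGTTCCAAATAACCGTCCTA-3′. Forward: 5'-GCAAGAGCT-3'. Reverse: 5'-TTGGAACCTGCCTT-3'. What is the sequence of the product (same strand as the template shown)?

Forward primer GCAAGAGCT is found on the top strand at positions 40–48.
The reverse primer's reverse complement is AAGGCAGGTTCCAA, which matches the template at positions 104–117.
The product is the template from position 40 through 117 (78 bp).

5'-GCAAGAGCTAGCCGGTGCTAGTGCCCTTTTCAAGTAATGTAGCAGACCTCCCTTGTCCAGATGCAAGGCAGGTTCCAA-3'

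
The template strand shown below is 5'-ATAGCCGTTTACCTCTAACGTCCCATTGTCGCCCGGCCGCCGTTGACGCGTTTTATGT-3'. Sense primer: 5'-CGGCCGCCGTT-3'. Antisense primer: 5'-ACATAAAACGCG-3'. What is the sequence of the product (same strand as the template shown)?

The forward primer matches the template at positions 34–44.
The reverse primer's reverse complement is CGCGTTTTATGT, which matches the template at positions 47–58.
The product is the template from position 34 through 58 (25 bp).

5'-CGGCCGCCGTTGACGCGTTTTATGT-3'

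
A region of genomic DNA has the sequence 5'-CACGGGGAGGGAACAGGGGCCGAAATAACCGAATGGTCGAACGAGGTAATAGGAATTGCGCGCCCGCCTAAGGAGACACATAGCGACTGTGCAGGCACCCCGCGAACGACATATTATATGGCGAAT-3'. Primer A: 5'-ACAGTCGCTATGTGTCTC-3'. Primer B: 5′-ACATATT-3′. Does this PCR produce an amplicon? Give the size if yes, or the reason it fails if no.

Primer A (ACAGTCGCTATGTGTCTC) has reverse complement GAGACACATAGCGACTGT, which matches the top strand at positions 73–90; primer A anneals to the top strand there with its 3' end pointing upstream toward position 73.
Primer B (ACATATT) matches the top strand directly at positions 109–115; it anneals to the bottom strand with its 3' end pointing downstream toward position 115.
The 3' ends diverge (primer A extends toward position 1, primer B toward position 126), so the primers never converge on a shared product.

No product — the primers' 3' ends point away from each other.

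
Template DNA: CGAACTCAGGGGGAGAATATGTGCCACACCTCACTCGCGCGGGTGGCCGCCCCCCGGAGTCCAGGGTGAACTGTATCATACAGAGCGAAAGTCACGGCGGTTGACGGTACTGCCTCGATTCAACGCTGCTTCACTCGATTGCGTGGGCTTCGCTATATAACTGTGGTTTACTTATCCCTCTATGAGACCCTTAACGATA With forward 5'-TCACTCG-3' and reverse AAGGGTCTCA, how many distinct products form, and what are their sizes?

Two products: 162 bp, 62 bp

The forward primer TCACTCG matches the top strand at positions 31–37, 131–137.
The reverse primer's reverse complement is TGAGACCCTT, matching at positions 183–192.
Each forward site pairs with the reverse site to give a product ending at position 192: sizes 162, 62 bp.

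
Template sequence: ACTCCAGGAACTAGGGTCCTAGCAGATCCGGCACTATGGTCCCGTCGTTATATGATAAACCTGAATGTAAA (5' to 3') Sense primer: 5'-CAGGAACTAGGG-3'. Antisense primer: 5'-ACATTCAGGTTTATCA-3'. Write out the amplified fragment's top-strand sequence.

5'-CAGGAACTAGGGTCCTAGCAGATCCGGCACTATGGTCCCGTCGTTATATGATAAACCTGAATGT-3'

Forward primer CAGGAACTAGGG is found on the top strand at positions 5–16.
Reverse complement of the reverse primer: TGATAAACCTGAATGT. This occurs on the top strand at positions 53–68.
The product is the template from position 5 through 68 (64 bp).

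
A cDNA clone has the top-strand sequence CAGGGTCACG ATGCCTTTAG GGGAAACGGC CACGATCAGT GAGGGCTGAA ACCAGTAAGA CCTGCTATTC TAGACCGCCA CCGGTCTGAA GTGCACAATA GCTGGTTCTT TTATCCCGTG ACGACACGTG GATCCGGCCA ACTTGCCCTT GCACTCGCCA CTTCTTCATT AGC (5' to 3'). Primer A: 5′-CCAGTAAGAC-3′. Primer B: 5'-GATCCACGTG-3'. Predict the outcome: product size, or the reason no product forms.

Primer A (CCAGTAAGAC) matches the top strand at positions 52–61; it acts as a forward primer.
Primer B's reverse complement is CACGTGGATC, matching the top strand at positions 125–134; it acts as a reverse primer.
The 3' ends face each other across positions 52–134, giving an 83 bp product.

Yes — an 83 bp product.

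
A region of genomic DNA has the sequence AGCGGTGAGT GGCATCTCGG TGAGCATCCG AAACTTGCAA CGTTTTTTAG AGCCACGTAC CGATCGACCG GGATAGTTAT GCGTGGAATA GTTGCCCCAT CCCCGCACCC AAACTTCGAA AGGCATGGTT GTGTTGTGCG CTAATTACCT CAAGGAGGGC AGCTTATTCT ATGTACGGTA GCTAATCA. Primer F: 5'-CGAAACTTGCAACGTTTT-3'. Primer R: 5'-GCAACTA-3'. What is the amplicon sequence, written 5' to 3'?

5'-CGAAACTTGCAACGTTTTTTAGAGCCACGTACCGATCGACCGGGATAGTTATGCGTGGAATAGTTGC-3'

Forward primer CGAAACTTGCAACGTTTT is found on the top strand at positions 29–46.
Taking the reverse complement of GCAACTA gives TAGTTGC, found at positions 89–95 on the template; the primer anneals here to the top strand with its 3' end pointing upstream.
The product is the template from position 29 through 95 (67 bp).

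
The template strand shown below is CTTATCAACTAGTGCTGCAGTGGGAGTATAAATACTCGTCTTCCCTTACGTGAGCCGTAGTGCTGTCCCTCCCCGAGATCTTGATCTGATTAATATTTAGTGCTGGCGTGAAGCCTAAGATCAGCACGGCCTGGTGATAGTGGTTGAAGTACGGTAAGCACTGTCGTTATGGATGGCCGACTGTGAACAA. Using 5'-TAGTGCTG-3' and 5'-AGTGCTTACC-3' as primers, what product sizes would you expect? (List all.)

153 bp, 105 bp, 65 bp

The forward primer TAGTGCTG matches the top strand at positions 10–17, 58–65, 98–105.
The reverse primer's reverse complement is GGTAAGCACT, matching at positions 153–162.
Each forward site pairs with the reverse site to give a product ending at position 162: sizes 153, 105, 65 bp.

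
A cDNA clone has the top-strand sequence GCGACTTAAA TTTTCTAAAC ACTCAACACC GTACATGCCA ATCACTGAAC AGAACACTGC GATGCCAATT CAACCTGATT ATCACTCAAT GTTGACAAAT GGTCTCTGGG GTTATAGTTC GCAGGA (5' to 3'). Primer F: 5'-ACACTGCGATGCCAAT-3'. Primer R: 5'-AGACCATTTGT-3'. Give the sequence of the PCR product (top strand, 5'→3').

5'-ACACTGCGATGCCAATTCAACCTGATTATCACTCAATGTTGACAAATGGTCT-3'

Scanning the template, ACACTGCGATGCCAAT occurs at positions 54–69; this primer anneals to the bottom strand there with its 3' end pointing downstream.
The reverse primer's reverse complement is ACAAATGGTCT, which matches the template at positions 95–105.
The product is the template from position 54 through 105 (52 bp).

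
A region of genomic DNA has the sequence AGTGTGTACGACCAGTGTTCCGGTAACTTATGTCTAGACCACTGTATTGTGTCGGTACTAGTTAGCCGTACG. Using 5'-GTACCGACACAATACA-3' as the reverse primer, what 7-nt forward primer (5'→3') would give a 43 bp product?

5'-TGTTCCG-3'

The reverse primer's reverse complement TGTATTGTGTCGGTAC matches the template at positions 43–58, so the product ends at position 58.
A 43 bp product then starts at position 58 − 43 + 1 = 16.
The forward primer is identical to the top strand there: TGTTCCG.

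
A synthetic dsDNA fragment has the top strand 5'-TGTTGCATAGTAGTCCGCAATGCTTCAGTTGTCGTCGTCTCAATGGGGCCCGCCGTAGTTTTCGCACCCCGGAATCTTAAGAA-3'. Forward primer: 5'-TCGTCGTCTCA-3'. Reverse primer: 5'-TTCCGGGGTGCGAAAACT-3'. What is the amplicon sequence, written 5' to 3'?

The forward primer matches the template at positions 32–42.
Taking the reverse complement of TTCCGGGGTGCGAAAACT gives AGTTTTCGCACCCCGGAA, found at positions 57–74 on the template; the primer anneals here to the top strand with its 3' end pointing upstream.
The product is the template from position 32 through 74 (43 bp).

5'-TCGTCGTCTCAATGGGGCCCGCCGTAGTTTTCGCACCCCGGAA-3'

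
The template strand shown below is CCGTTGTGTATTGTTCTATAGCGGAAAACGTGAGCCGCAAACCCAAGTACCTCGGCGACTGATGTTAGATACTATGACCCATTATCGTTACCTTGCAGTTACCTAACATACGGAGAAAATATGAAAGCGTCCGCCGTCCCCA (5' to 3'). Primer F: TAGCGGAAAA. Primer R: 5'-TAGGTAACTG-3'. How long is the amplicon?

87 bp

Forward primer TAGCGGAAAA is found on the top strand at positions 19–28.
Reverse complement of the reverse primer: CAGTTACCTA. This occurs on the top strand at positions 96–105.
Product length = (reverse-primer end) − (forward-primer start) + 1 = 105 − 19 + 1 = 87 bp.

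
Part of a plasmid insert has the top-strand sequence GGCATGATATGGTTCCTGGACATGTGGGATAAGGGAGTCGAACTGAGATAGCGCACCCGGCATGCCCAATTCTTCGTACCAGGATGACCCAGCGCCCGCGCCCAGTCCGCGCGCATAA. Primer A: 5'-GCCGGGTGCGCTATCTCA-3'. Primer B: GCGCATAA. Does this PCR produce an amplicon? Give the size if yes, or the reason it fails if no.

No product — the primers' 3' ends point away from each other.

Primer A (GCCGGGTGCGCTATCTCA) has reverse complement TGAGATAGCGCACCCGGC, which matches the top strand at positions 44–61; primer A anneals to the top strand there with its 3' end pointing upstream toward position 44.
Primer B (GCGCATAA) matches the top strand directly at positions 111–118; it anneals to the bottom strand with its 3' end pointing downstream toward position 118.
The 3' ends diverge (primer A extends toward position 1, primer B toward position 118), so the primers never converge on a shared product.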